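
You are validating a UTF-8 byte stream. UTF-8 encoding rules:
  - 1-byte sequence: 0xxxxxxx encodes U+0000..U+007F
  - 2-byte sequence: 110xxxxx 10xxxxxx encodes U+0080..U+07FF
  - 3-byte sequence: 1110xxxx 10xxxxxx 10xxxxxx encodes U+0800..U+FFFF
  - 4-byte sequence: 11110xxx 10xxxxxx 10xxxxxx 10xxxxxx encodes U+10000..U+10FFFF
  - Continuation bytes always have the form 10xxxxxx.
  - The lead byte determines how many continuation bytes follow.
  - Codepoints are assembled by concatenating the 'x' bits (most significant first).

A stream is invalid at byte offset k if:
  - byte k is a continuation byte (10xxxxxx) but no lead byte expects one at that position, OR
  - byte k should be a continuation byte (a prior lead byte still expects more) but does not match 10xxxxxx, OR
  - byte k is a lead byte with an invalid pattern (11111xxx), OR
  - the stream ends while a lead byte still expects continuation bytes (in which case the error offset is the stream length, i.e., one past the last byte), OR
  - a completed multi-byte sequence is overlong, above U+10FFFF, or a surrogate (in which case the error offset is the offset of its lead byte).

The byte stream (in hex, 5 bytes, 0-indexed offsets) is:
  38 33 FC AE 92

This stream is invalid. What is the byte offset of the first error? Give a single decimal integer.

Answer: 2

Derivation:
Byte[0]=38: 1-byte ASCII. cp=U+0038
Byte[1]=33: 1-byte ASCII. cp=U+0033
Byte[2]=FC: INVALID lead byte (not 0xxx/110x/1110/11110)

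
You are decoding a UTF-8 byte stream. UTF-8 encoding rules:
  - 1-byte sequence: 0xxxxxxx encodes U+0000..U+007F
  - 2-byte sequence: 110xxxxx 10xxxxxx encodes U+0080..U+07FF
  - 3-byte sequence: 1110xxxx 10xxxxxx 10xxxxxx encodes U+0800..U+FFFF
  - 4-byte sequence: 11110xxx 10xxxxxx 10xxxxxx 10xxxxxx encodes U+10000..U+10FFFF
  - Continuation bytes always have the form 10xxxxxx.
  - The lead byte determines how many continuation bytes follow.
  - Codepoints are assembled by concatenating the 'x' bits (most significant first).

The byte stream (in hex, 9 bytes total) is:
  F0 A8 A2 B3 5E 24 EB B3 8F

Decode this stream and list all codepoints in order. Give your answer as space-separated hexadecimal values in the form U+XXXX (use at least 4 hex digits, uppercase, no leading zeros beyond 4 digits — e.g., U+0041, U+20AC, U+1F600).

Answer: U+288B3 U+005E U+0024 U+BCCF

Derivation:
Byte[0]=F0: 4-byte lead, need 3 cont bytes. acc=0x0
Byte[1]=A8: continuation. acc=(acc<<6)|0x28=0x28
Byte[2]=A2: continuation. acc=(acc<<6)|0x22=0xA22
Byte[3]=B3: continuation. acc=(acc<<6)|0x33=0x288B3
Completed: cp=U+288B3 (starts at byte 0)
Byte[4]=5E: 1-byte ASCII. cp=U+005E
Byte[5]=24: 1-byte ASCII. cp=U+0024
Byte[6]=EB: 3-byte lead, need 2 cont bytes. acc=0xB
Byte[7]=B3: continuation. acc=(acc<<6)|0x33=0x2F3
Byte[8]=8F: continuation. acc=(acc<<6)|0x0F=0xBCCF
Completed: cp=U+BCCF (starts at byte 6)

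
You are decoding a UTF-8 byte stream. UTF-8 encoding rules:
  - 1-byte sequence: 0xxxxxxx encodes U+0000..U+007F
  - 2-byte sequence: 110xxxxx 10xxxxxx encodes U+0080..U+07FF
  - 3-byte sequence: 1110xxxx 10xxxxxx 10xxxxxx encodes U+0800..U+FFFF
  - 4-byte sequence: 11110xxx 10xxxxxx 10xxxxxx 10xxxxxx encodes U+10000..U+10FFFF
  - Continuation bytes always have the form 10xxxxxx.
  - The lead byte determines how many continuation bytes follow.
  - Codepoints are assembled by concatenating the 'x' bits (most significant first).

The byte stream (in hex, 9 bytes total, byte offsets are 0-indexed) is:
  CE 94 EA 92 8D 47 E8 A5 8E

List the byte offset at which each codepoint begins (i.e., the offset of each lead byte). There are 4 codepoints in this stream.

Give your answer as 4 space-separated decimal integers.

Byte[0]=CE: 2-byte lead, need 1 cont bytes. acc=0xE
Byte[1]=94: continuation. acc=(acc<<6)|0x14=0x394
Completed: cp=U+0394 (starts at byte 0)
Byte[2]=EA: 3-byte lead, need 2 cont bytes. acc=0xA
Byte[3]=92: continuation. acc=(acc<<6)|0x12=0x292
Byte[4]=8D: continuation. acc=(acc<<6)|0x0D=0xA48D
Completed: cp=U+A48D (starts at byte 2)
Byte[5]=47: 1-byte ASCII. cp=U+0047
Byte[6]=E8: 3-byte lead, need 2 cont bytes. acc=0x8
Byte[7]=A5: continuation. acc=(acc<<6)|0x25=0x225
Byte[8]=8E: continuation. acc=(acc<<6)|0x0E=0x894E
Completed: cp=U+894E (starts at byte 6)

Answer: 0 2 5 6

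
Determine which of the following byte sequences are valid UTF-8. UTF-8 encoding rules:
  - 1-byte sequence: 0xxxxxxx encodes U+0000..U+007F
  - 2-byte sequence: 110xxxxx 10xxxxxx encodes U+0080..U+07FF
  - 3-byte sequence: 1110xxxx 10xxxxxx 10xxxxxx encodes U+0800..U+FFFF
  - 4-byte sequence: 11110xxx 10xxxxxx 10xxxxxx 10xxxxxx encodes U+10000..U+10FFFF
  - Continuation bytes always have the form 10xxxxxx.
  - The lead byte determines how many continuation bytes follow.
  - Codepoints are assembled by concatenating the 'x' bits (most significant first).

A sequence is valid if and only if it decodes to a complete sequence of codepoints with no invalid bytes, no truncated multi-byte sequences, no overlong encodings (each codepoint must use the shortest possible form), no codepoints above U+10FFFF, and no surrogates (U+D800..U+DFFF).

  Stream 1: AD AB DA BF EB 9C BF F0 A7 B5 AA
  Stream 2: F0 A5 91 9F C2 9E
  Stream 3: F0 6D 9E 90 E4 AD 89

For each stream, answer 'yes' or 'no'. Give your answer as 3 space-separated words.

Answer: no yes no

Derivation:
Stream 1: error at byte offset 0. INVALID
Stream 2: decodes cleanly. VALID
Stream 3: error at byte offset 1. INVALID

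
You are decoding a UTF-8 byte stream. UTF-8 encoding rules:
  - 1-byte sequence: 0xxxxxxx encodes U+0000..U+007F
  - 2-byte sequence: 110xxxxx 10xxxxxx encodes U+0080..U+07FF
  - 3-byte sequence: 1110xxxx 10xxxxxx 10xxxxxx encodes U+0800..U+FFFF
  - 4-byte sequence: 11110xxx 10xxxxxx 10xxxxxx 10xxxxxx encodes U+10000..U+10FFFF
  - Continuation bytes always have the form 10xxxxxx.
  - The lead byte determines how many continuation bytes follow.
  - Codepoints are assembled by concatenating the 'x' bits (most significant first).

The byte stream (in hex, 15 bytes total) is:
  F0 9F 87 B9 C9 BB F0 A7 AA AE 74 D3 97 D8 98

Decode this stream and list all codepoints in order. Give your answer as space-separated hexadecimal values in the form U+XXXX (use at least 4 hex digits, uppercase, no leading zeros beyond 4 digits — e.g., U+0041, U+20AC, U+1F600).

Byte[0]=F0: 4-byte lead, need 3 cont bytes. acc=0x0
Byte[1]=9F: continuation. acc=(acc<<6)|0x1F=0x1F
Byte[2]=87: continuation. acc=(acc<<6)|0x07=0x7C7
Byte[3]=B9: continuation. acc=(acc<<6)|0x39=0x1F1F9
Completed: cp=U+1F1F9 (starts at byte 0)
Byte[4]=C9: 2-byte lead, need 1 cont bytes. acc=0x9
Byte[5]=BB: continuation. acc=(acc<<6)|0x3B=0x27B
Completed: cp=U+027B (starts at byte 4)
Byte[6]=F0: 4-byte lead, need 3 cont bytes. acc=0x0
Byte[7]=A7: continuation. acc=(acc<<6)|0x27=0x27
Byte[8]=AA: continuation. acc=(acc<<6)|0x2A=0x9EA
Byte[9]=AE: continuation. acc=(acc<<6)|0x2E=0x27AAE
Completed: cp=U+27AAE (starts at byte 6)
Byte[10]=74: 1-byte ASCII. cp=U+0074
Byte[11]=D3: 2-byte lead, need 1 cont bytes. acc=0x13
Byte[12]=97: continuation. acc=(acc<<6)|0x17=0x4D7
Completed: cp=U+04D7 (starts at byte 11)
Byte[13]=D8: 2-byte lead, need 1 cont bytes. acc=0x18
Byte[14]=98: continuation. acc=(acc<<6)|0x18=0x618
Completed: cp=U+0618 (starts at byte 13)

Answer: U+1F1F9 U+027B U+27AAE U+0074 U+04D7 U+0618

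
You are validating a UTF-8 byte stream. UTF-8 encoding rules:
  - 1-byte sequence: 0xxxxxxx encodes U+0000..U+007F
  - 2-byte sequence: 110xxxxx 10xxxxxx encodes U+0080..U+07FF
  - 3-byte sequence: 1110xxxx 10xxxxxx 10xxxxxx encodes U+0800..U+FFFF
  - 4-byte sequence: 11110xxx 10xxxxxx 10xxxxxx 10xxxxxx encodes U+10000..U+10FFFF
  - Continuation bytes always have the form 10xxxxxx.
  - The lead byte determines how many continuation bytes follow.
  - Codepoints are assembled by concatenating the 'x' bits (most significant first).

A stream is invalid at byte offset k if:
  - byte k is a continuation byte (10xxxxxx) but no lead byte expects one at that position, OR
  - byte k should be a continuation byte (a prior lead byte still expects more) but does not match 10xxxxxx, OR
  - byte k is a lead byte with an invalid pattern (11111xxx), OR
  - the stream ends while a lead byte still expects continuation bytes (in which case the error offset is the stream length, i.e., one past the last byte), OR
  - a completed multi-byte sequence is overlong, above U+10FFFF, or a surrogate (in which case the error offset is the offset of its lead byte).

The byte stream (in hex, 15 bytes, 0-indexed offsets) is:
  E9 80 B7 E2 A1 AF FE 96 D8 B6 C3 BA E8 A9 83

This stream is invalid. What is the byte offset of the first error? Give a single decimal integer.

Byte[0]=E9: 3-byte lead, need 2 cont bytes. acc=0x9
Byte[1]=80: continuation. acc=(acc<<6)|0x00=0x240
Byte[2]=B7: continuation. acc=(acc<<6)|0x37=0x9037
Completed: cp=U+9037 (starts at byte 0)
Byte[3]=E2: 3-byte lead, need 2 cont bytes. acc=0x2
Byte[4]=A1: continuation. acc=(acc<<6)|0x21=0xA1
Byte[5]=AF: continuation. acc=(acc<<6)|0x2F=0x286F
Completed: cp=U+286F (starts at byte 3)
Byte[6]=FE: INVALID lead byte (not 0xxx/110x/1110/11110)

Answer: 6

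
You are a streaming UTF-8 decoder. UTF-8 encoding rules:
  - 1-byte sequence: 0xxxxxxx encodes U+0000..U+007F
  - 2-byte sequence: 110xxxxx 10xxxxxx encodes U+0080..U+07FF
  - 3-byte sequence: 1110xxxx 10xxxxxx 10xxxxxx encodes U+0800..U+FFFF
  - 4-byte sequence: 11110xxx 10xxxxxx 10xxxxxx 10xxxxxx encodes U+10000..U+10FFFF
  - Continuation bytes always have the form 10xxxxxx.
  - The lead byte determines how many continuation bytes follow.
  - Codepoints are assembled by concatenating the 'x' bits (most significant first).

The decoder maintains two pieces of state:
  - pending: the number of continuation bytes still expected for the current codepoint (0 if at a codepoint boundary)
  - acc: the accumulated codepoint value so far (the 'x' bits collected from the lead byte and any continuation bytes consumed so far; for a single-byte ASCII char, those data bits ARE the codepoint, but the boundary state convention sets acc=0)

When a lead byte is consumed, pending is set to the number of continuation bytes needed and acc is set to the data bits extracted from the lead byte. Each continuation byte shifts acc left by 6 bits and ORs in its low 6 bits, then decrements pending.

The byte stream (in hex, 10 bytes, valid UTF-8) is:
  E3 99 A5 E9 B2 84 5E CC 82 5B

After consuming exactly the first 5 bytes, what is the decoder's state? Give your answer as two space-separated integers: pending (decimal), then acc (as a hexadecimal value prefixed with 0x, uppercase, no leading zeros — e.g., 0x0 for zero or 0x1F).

Byte[0]=E3: 3-byte lead. pending=2, acc=0x3
Byte[1]=99: continuation. acc=(acc<<6)|0x19=0xD9, pending=1
Byte[2]=A5: continuation. acc=(acc<<6)|0x25=0x3665, pending=0
Byte[3]=E9: 3-byte lead. pending=2, acc=0x9
Byte[4]=B2: continuation. acc=(acc<<6)|0x32=0x272, pending=1

Answer: 1 0x272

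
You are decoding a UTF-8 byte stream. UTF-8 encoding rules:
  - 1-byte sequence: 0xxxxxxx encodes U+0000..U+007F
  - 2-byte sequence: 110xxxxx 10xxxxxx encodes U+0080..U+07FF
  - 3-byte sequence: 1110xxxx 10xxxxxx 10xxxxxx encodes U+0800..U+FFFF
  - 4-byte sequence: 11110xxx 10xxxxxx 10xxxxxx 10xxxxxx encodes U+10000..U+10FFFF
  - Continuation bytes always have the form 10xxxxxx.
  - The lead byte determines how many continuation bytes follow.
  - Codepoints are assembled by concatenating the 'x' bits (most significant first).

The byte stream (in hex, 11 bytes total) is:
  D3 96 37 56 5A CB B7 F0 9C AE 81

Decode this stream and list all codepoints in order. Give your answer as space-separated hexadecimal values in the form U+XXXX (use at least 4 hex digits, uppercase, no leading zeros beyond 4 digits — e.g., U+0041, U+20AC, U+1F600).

Answer: U+04D6 U+0037 U+0056 U+005A U+02F7 U+1CB81

Derivation:
Byte[0]=D3: 2-byte lead, need 1 cont bytes. acc=0x13
Byte[1]=96: continuation. acc=(acc<<6)|0x16=0x4D6
Completed: cp=U+04D6 (starts at byte 0)
Byte[2]=37: 1-byte ASCII. cp=U+0037
Byte[3]=56: 1-byte ASCII. cp=U+0056
Byte[4]=5A: 1-byte ASCII. cp=U+005A
Byte[5]=CB: 2-byte lead, need 1 cont bytes. acc=0xB
Byte[6]=B7: continuation. acc=(acc<<6)|0x37=0x2F7
Completed: cp=U+02F7 (starts at byte 5)
Byte[7]=F0: 4-byte lead, need 3 cont bytes. acc=0x0
Byte[8]=9C: continuation. acc=(acc<<6)|0x1C=0x1C
Byte[9]=AE: continuation. acc=(acc<<6)|0x2E=0x72E
Byte[10]=81: continuation. acc=(acc<<6)|0x01=0x1CB81
Completed: cp=U+1CB81 (starts at byte 7)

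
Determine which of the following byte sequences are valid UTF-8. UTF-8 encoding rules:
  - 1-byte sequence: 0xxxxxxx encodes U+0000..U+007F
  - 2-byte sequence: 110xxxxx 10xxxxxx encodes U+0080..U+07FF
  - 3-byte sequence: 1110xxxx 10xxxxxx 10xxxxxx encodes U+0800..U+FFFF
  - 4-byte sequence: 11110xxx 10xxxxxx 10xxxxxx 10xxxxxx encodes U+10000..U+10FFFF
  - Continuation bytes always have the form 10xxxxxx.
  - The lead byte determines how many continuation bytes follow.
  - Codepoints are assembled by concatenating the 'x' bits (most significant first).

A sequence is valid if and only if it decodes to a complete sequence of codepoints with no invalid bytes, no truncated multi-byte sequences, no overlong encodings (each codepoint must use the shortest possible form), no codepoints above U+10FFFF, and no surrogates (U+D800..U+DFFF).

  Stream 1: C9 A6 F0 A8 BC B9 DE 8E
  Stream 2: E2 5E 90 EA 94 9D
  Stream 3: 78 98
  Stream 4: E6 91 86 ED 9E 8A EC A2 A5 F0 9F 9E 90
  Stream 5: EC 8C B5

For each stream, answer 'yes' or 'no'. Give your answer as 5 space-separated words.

Answer: yes no no yes yes

Derivation:
Stream 1: decodes cleanly. VALID
Stream 2: error at byte offset 1. INVALID
Stream 3: error at byte offset 1. INVALID
Stream 4: decodes cleanly. VALID
Stream 5: decodes cleanly. VALID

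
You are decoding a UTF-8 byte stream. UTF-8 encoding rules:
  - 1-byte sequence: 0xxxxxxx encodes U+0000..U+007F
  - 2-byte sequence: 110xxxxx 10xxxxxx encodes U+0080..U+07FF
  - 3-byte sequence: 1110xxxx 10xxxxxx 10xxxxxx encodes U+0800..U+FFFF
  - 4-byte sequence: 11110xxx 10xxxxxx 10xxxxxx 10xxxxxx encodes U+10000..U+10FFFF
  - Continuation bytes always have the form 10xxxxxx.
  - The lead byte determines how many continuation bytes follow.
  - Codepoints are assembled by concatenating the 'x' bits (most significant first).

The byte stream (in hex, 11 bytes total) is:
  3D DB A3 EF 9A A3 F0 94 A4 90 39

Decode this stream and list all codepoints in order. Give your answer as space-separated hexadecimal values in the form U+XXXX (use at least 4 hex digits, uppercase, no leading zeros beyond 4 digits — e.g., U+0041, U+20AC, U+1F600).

Byte[0]=3D: 1-byte ASCII. cp=U+003D
Byte[1]=DB: 2-byte lead, need 1 cont bytes. acc=0x1B
Byte[2]=A3: continuation. acc=(acc<<6)|0x23=0x6E3
Completed: cp=U+06E3 (starts at byte 1)
Byte[3]=EF: 3-byte lead, need 2 cont bytes. acc=0xF
Byte[4]=9A: continuation. acc=(acc<<6)|0x1A=0x3DA
Byte[5]=A3: continuation. acc=(acc<<6)|0x23=0xF6A3
Completed: cp=U+F6A3 (starts at byte 3)
Byte[6]=F0: 4-byte lead, need 3 cont bytes. acc=0x0
Byte[7]=94: continuation. acc=(acc<<6)|0x14=0x14
Byte[8]=A4: continuation. acc=(acc<<6)|0x24=0x524
Byte[9]=90: continuation. acc=(acc<<6)|0x10=0x14910
Completed: cp=U+14910 (starts at byte 6)
Byte[10]=39: 1-byte ASCII. cp=U+0039

Answer: U+003D U+06E3 U+F6A3 U+14910 U+0039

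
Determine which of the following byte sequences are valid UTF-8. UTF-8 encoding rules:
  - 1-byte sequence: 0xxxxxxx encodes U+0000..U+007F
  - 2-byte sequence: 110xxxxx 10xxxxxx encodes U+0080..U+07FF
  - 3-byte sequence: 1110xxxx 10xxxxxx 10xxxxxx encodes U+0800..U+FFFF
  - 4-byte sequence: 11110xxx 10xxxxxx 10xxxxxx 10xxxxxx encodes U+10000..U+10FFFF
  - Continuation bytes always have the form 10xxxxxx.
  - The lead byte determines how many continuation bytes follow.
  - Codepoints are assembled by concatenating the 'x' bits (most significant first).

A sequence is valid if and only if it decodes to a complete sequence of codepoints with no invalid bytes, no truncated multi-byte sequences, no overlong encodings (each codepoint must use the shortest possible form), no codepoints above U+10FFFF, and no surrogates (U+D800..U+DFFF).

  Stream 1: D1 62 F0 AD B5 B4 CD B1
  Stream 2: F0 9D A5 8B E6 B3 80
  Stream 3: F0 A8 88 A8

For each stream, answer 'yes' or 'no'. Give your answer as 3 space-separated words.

Stream 1: error at byte offset 1. INVALID
Stream 2: decodes cleanly. VALID
Stream 3: decodes cleanly. VALID

Answer: no yes yes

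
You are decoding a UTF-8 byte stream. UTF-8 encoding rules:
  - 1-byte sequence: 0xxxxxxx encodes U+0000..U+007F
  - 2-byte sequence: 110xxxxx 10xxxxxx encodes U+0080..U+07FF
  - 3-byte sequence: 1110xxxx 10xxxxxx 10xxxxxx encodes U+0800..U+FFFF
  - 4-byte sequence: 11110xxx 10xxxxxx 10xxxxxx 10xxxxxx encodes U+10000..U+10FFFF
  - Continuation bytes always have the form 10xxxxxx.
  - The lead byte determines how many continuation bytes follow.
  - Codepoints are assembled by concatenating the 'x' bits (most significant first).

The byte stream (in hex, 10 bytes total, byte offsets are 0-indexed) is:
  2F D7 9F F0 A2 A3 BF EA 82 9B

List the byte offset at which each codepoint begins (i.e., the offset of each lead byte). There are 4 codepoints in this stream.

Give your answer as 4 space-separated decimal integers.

Byte[0]=2F: 1-byte ASCII. cp=U+002F
Byte[1]=D7: 2-byte lead, need 1 cont bytes. acc=0x17
Byte[2]=9F: continuation. acc=(acc<<6)|0x1F=0x5DF
Completed: cp=U+05DF (starts at byte 1)
Byte[3]=F0: 4-byte lead, need 3 cont bytes. acc=0x0
Byte[4]=A2: continuation. acc=(acc<<6)|0x22=0x22
Byte[5]=A3: continuation. acc=(acc<<6)|0x23=0x8A3
Byte[6]=BF: continuation. acc=(acc<<6)|0x3F=0x228FF
Completed: cp=U+228FF (starts at byte 3)
Byte[7]=EA: 3-byte lead, need 2 cont bytes. acc=0xA
Byte[8]=82: continuation. acc=(acc<<6)|0x02=0x282
Byte[9]=9B: continuation. acc=(acc<<6)|0x1B=0xA09B
Completed: cp=U+A09B (starts at byte 7)

Answer: 0 1 3 7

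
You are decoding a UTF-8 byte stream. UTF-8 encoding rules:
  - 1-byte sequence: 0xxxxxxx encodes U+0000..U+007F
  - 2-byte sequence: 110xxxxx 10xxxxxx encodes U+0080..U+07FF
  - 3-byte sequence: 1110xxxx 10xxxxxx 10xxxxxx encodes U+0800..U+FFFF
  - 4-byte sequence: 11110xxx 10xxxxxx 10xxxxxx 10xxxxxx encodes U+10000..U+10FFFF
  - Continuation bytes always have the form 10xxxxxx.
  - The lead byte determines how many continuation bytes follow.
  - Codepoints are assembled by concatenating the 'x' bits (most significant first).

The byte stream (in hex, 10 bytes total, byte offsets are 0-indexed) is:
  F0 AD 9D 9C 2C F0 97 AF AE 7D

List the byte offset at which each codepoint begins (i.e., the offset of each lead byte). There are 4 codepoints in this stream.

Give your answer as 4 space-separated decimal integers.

Answer: 0 4 5 9

Derivation:
Byte[0]=F0: 4-byte lead, need 3 cont bytes. acc=0x0
Byte[1]=AD: continuation. acc=(acc<<6)|0x2D=0x2D
Byte[2]=9D: continuation. acc=(acc<<6)|0x1D=0xB5D
Byte[3]=9C: continuation. acc=(acc<<6)|0x1C=0x2D75C
Completed: cp=U+2D75C (starts at byte 0)
Byte[4]=2C: 1-byte ASCII. cp=U+002C
Byte[5]=F0: 4-byte lead, need 3 cont bytes. acc=0x0
Byte[6]=97: continuation. acc=(acc<<6)|0x17=0x17
Byte[7]=AF: continuation. acc=(acc<<6)|0x2F=0x5EF
Byte[8]=AE: continuation. acc=(acc<<6)|0x2E=0x17BEE
Completed: cp=U+17BEE (starts at byte 5)
Byte[9]=7D: 1-byte ASCII. cp=U+007D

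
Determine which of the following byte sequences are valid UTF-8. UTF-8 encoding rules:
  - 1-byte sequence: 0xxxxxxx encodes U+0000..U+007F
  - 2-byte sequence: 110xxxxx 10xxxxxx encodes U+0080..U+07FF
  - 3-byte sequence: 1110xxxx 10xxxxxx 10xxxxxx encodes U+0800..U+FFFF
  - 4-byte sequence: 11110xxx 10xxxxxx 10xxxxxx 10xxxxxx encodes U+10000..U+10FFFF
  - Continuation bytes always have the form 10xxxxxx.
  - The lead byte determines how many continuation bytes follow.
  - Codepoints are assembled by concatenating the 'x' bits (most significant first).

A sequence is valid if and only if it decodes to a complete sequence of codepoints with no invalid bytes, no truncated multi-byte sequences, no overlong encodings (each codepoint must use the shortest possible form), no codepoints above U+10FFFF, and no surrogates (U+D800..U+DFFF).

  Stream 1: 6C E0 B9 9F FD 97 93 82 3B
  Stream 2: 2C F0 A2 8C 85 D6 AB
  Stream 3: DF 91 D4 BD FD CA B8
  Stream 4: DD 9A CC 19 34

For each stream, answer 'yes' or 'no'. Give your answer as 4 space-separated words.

Stream 1: error at byte offset 4. INVALID
Stream 2: decodes cleanly. VALID
Stream 3: error at byte offset 4. INVALID
Stream 4: error at byte offset 3. INVALID

Answer: no yes no no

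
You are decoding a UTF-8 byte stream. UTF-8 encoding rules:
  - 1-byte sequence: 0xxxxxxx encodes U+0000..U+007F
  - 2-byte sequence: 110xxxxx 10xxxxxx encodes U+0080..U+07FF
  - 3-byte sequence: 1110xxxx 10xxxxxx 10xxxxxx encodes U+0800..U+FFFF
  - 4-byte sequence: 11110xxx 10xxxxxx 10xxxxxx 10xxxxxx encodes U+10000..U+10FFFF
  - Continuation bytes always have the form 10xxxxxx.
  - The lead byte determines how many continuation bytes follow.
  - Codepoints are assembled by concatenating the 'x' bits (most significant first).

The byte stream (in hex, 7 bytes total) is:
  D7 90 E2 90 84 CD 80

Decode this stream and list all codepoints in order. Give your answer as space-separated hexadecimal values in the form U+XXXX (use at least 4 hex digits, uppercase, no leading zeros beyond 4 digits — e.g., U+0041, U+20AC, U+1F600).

Answer: U+05D0 U+2404 U+0340

Derivation:
Byte[0]=D7: 2-byte lead, need 1 cont bytes. acc=0x17
Byte[1]=90: continuation. acc=(acc<<6)|0x10=0x5D0
Completed: cp=U+05D0 (starts at byte 0)
Byte[2]=E2: 3-byte lead, need 2 cont bytes. acc=0x2
Byte[3]=90: continuation. acc=(acc<<6)|0x10=0x90
Byte[4]=84: continuation. acc=(acc<<6)|0x04=0x2404
Completed: cp=U+2404 (starts at byte 2)
Byte[5]=CD: 2-byte lead, need 1 cont bytes. acc=0xD
Byte[6]=80: continuation. acc=(acc<<6)|0x00=0x340
Completed: cp=U+0340 (starts at byte 5)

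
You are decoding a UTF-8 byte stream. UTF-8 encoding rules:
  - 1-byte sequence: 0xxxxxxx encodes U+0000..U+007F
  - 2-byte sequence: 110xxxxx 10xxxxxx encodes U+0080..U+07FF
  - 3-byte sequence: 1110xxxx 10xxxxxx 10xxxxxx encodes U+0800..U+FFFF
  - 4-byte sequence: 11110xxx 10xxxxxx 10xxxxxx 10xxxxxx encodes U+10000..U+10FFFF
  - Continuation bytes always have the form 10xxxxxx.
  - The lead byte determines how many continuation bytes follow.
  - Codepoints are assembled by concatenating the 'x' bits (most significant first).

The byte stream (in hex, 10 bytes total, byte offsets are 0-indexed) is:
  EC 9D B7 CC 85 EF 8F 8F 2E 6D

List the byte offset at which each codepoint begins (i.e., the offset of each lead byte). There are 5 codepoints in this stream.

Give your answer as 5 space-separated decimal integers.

Answer: 0 3 5 8 9

Derivation:
Byte[0]=EC: 3-byte lead, need 2 cont bytes. acc=0xC
Byte[1]=9D: continuation. acc=(acc<<6)|0x1D=0x31D
Byte[2]=B7: continuation. acc=(acc<<6)|0x37=0xC777
Completed: cp=U+C777 (starts at byte 0)
Byte[3]=CC: 2-byte lead, need 1 cont bytes. acc=0xC
Byte[4]=85: continuation. acc=(acc<<6)|0x05=0x305
Completed: cp=U+0305 (starts at byte 3)
Byte[5]=EF: 3-byte lead, need 2 cont bytes. acc=0xF
Byte[6]=8F: continuation. acc=(acc<<6)|0x0F=0x3CF
Byte[7]=8F: continuation. acc=(acc<<6)|0x0F=0xF3CF
Completed: cp=U+F3CF (starts at byte 5)
Byte[8]=2E: 1-byte ASCII. cp=U+002E
Byte[9]=6D: 1-byte ASCII. cp=U+006D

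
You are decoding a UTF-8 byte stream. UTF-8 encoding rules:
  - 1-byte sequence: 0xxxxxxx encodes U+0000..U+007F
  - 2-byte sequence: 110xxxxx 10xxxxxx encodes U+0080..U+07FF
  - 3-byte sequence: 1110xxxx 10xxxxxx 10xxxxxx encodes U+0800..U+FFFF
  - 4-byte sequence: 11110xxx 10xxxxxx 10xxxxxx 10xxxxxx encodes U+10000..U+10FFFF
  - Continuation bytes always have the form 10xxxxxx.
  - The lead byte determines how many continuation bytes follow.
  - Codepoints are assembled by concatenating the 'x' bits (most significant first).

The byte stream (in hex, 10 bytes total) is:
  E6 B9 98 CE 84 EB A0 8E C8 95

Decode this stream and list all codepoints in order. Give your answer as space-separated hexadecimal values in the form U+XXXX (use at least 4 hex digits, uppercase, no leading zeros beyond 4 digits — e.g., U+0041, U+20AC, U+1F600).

Byte[0]=E6: 3-byte lead, need 2 cont bytes. acc=0x6
Byte[1]=B9: continuation. acc=(acc<<6)|0x39=0x1B9
Byte[2]=98: continuation. acc=(acc<<6)|0x18=0x6E58
Completed: cp=U+6E58 (starts at byte 0)
Byte[3]=CE: 2-byte lead, need 1 cont bytes. acc=0xE
Byte[4]=84: continuation. acc=(acc<<6)|0x04=0x384
Completed: cp=U+0384 (starts at byte 3)
Byte[5]=EB: 3-byte lead, need 2 cont bytes. acc=0xB
Byte[6]=A0: continuation. acc=(acc<<6)|0x20=0x2E0
Byte[7]=8E: continuation. acc=(acc<<6)|0x0E=0xB80E
Completed: cp=U+B80E (starts at byte 5)
Byte[8]=C8: 2-byte lead, need 1 cont bytes. acc=0x8
Byte[9]=95: continuation. acc=(acc<<6)|0x15=0x215
Completed: cp=U+0215 (starts at byte 8)

Answer: U+6E58 U+0384 U+B80E U+0215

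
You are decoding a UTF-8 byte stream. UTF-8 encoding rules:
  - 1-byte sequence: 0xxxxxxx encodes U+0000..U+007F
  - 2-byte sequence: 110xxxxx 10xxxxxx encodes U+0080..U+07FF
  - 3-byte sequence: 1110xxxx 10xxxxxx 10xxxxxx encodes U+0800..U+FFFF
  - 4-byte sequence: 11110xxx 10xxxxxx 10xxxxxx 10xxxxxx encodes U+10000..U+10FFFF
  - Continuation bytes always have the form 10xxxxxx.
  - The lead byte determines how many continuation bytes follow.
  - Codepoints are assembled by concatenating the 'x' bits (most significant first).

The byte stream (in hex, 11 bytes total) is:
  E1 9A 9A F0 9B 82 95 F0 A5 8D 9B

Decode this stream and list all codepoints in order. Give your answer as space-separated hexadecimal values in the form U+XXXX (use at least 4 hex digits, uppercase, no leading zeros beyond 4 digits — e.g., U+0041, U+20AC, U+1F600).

Byte[0]=E1: 3-byte lead, need 2 cont bytes. acc=0x1
Byte[1]=9A: continuation. acc=(acc<<6)|0x1A=0x5A
Byte[2]=9A: continuation. acc=(acc<<6)|0x1A=0x169A
Completed: cp=U+169A (starts at byte 0)
Byte[3]=F0: 4-byte lead, need 3 cont bytes. acc=0x0
Byte[4]=9B: continuation. acc=(acc<<6)|0x1B=0x1B
Byte[5]=82: continuation. acc=(acc<<6)|0x02=0x6C2
Byte[6]=95: continuation. acc=(acc<<6)|0x15=0x1B095
Completed: cp=U+1B095 (starts at byte 3)
Byte[7]=F0: 4-byte lead, need 3 cont bytes. acc=0x0
Byte[8]=A5: continuation. acc=(acc<<6)|0x25=0x25
Byte[9]=8D: continuation. acc=(acc<<6)|0x0D=0x94D
Byte[10]=9B: continuation. acc=(acc<<6)|0x1B=0x2535B
Completed: cp=U+2535B (starts at byte 7)

Answer: U+169A U+1B095 U+2535B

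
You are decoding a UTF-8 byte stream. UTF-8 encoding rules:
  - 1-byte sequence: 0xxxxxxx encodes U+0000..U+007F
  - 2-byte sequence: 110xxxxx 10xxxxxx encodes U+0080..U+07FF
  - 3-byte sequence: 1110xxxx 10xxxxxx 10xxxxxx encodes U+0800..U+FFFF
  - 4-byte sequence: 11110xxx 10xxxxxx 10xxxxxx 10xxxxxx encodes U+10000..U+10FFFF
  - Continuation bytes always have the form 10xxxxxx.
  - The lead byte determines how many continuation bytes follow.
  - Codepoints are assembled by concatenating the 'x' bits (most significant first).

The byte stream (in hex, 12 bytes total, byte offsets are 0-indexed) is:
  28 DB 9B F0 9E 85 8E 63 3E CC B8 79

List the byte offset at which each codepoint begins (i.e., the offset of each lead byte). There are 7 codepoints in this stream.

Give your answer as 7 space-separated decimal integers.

Answer: 0 1 3 7 8 9 11

Derivation:
Byte[0]=28: 1-byte ASCII. cp=U+0028
Byte[1]=DB: 2-byte lead, need 1 cont bytes. acc=0x1B
Byte[2]=9B: continuation. acc=(acc<<6)|0x1B=0x6DB
Completed: cp=U+06DB (starts at byte 1)
Byte[3]=F0: 4-byte lead, need 3 cont bytes. acc=0x0
Byte[4]=9E: continuation. acc=(acc<<6)|0x1E=0x1E
Byte[5]=85: continuation. acc=(acc<<6)|0x05=0x785
Byte[6]=8E: continuation. acc=(acc<<6)|0x0E=0x1E14E
Completed: cp=U+1E14E (starts at byte 3)
Byte[7]=63: 1-byte ASCII. cp=U+0063
Byte[8]=3E: 1-byte ASCII. cp=U+003E
Byte[9]=CC: 2-byte lead, need 1 cont bytes. acc=0xC
Byte[10]=B8: continuation. acc=(acc<<6)|0x38=0x338
Completed: cp=U+0338 (starts at byte 9)
Byte[11]=79: 1-byte ASCII. cp=U+0079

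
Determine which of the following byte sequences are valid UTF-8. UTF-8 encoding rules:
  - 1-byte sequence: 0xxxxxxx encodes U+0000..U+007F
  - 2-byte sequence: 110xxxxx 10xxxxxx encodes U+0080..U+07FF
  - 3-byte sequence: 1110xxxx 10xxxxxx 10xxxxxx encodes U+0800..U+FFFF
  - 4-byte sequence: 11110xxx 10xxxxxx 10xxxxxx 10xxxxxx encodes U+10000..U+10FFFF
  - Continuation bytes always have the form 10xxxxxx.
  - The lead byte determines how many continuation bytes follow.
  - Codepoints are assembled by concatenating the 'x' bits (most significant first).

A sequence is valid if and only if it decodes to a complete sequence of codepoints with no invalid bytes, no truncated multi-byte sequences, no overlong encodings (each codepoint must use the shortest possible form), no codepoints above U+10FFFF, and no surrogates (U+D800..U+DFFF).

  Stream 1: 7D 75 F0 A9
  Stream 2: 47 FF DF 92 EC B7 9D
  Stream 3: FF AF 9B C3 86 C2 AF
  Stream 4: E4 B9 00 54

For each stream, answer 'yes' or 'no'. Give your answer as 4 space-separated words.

Answer: no no no no

Derivation:
Stream 1: error at byte offset 4. INVALID
Stream 2: error at byte offset 1. INVALID
Stream 3: error at byte offset 0. INVALID
Stream 4: error at byte offset 2. INVALID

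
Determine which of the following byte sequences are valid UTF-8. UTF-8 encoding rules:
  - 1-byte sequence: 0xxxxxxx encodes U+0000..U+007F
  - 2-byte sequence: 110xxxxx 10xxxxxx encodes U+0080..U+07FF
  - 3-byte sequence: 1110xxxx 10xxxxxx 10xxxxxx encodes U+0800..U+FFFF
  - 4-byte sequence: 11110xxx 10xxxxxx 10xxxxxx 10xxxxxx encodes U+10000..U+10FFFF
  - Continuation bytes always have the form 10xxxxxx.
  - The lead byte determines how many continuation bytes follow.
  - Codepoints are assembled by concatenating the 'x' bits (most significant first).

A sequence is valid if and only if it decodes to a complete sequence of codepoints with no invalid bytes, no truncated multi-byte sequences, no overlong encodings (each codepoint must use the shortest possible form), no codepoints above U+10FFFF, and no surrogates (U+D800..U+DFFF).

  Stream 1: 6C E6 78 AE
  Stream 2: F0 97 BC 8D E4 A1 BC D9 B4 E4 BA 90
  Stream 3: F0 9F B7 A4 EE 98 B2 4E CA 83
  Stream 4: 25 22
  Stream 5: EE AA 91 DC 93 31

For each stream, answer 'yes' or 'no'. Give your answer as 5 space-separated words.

Stream 1: error at byte offset 2. INVALID
Stream 2: decodes cleanly. VALID
Stream 3: decodes cleanly. VALID
Stream 4: decodes cleanly. VALID
Stream 5: decodes cleanly. VALID

Answer: no yes yes yes yes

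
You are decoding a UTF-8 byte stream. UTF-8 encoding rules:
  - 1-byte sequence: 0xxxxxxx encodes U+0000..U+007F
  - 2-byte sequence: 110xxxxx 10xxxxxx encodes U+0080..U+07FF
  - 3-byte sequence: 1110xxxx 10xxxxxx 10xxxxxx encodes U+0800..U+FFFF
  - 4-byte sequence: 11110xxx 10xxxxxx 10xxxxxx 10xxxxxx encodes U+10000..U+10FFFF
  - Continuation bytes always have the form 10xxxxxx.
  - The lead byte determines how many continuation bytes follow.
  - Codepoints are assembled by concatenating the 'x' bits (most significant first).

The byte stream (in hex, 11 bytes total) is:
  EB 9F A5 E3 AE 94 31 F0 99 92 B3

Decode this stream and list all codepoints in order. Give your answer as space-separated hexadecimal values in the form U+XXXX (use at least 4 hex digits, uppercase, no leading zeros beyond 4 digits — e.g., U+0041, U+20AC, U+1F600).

Byte[0]=EB: 3-byte lead, need 2 cont bytes. acc=0xB
Byte[1]=9F: continuation. acc=(acc<<6)|0x1F=0x2DF
Byte[2]=A5: continuation. acc=(acc<<6)|0x25=0xB7E5
Completed: cp=U+B7E5 (starts at byte 0)
Byte[3]=E3: 3-byte lead, need 2 cont bytes. acc=0x3
Byte[4]=AE: continuation. acc=(acc<<6)|0x2E=0xEE
Byte[5]=94: continuation. acc=(acc<<6)|0x14=0x3B94
Completed: cp=U+3B94 (starts at byte 3)
Byte[6]=31: 1-byte ASCII. cp=U+0031
Byte[7]=F0: 4-byte lead, need 3 cont bytes. acc=0x0
Byte[8]=99: continuation. acc=(acc<<6)|0x19=0x19
Byte[9]=92: continuation. acc=(acc<<6)|0x12=0x652
Byte[10]=B3: continuation. acc=(acc<<6)|0x33=0x194B3
Completed: cp=U+194B3 (starts at byte 7)

Answer: U+B7E5 U+3B94 U+0031 U+194B3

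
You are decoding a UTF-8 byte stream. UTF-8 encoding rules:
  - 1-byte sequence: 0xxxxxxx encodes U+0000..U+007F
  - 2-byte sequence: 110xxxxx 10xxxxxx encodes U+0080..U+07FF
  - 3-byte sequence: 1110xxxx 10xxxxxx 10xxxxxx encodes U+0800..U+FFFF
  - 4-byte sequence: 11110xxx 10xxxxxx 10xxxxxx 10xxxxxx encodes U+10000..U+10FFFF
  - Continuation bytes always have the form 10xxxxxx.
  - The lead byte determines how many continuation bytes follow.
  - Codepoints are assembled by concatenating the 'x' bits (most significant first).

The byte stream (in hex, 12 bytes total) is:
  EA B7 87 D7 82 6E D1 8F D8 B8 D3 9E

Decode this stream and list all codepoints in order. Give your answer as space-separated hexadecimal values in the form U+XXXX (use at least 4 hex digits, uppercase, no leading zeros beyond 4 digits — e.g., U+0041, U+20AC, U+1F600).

Byte[0]=EA: 3-byte lead, need 2 cont bytes. acc=0xA
Byte[1]=B7: continuation. acc=(acc<<6)|0x37=0x2B7
Byte[2]=87: continuation. acc=(acc<<6)|0x07=0xADC7
Completed: cp=U+ADC7 (starts at byte 0)
Byte[3]=D7: 2-byte lead, need 1 cont bytes. acc=0x17
Byte[4]=82: continuation. acc=(acc<<6)|0x02=0x5C2
Completed: cp=U+05C2 (starts at byte 3)
Byte[5]=6E: 1-byte ASCII. cp=U+006E
Byte[6]=D1: 2-byte lead, need 1 cont bytes. acc=0x11
Byte[7]=8F: continuation. acc=(acc<<6)|0x0F=0x44F
Completed: cp=U+044F (starts at byte 6)
Byte[8]=D8: 2-byte lead, need 1 cont bytes. acc=0x18
Byte[9]=B8: continuation. acc=(acc<<6)|0x38=0x638
Completed: cp=U+0638 (starts at byte 8)
Byte[10]=D3: 2-byte lead, need 1 cont bytes. acc=0x13
Byte[11]=9E: continuation. acc=(acc<<6)|0x1E=0x4DE
Completed: cp=U+04DE (starts at byte 10)

Answer: U+ADC7 U+05C2 U+006E U+044F U+0638 U+04DE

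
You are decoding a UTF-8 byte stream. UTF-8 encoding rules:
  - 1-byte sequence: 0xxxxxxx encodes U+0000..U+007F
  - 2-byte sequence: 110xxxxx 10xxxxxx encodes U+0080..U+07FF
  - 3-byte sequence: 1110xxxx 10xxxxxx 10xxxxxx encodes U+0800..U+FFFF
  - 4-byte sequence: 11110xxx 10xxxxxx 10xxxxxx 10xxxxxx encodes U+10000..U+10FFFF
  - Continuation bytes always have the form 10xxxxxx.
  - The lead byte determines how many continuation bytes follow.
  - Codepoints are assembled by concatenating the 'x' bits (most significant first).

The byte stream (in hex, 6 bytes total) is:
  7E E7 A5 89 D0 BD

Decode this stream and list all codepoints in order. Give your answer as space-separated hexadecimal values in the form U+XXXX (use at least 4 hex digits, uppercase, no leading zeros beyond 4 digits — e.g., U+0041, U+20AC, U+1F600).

Byte[0]=7E: 1-byte ASCII. cp=U+007E
Byte[1]=E7: 3-byte lead, need 2 cont bytes. acc=0x7
Byte[2]=A5: continuation. acc=(acc<<6)|0x25=0x1E5
Byte[3]=89: continuation. acc=(acc<<6)|0x09=0x7949
Completed: cp=U+7949 (starts at byte 1)
Byte[4]=D0: 2-byte lead, need 1 cont bytes. acc=0x10
Byte[5]=BD: continuation. acc=(acc<<6)|0x3D=0x43D
Completed: cp=U+043D (starts at byte 4)

Answer: U+007E U+7949 U+043D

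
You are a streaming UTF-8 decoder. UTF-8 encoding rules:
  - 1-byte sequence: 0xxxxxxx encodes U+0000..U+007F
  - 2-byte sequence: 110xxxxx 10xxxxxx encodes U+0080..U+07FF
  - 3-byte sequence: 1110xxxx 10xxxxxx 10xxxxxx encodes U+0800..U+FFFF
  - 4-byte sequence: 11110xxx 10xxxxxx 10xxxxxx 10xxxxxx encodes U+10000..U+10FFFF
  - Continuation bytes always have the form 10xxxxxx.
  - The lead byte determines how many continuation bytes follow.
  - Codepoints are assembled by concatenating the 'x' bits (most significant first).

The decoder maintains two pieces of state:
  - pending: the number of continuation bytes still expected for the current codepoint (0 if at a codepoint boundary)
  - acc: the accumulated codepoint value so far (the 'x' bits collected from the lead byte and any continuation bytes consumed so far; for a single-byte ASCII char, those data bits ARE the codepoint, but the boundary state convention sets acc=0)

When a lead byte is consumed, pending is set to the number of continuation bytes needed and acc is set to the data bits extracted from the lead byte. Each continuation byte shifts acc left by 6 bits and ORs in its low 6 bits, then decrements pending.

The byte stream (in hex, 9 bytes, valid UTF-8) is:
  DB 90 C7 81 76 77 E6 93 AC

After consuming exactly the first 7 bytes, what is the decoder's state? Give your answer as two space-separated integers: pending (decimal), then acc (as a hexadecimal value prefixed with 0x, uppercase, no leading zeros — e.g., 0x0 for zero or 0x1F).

Answer: 2 0x6

Derivation:
Byte[0]=DB: 2-byte lead. pending=1, acc=0x1B
Byte[1]=90: continuation. acc=(acc<<6)|0x10=0x6D0, pending=0
Byte[2]=C7: 2-byte lead. pending=1, acc=0x7
Byte[3]=81: continuation. acc=(acc<<6)|0x01=0x1C1, pending=0
Byte[4]=76: 1-byte. pending=0, acc=0x0
Byte[5]=77: 1-byte. pending=0, acc=0x0
Byte[6]=E6: 3-byte lead. pending=2, acc=0x6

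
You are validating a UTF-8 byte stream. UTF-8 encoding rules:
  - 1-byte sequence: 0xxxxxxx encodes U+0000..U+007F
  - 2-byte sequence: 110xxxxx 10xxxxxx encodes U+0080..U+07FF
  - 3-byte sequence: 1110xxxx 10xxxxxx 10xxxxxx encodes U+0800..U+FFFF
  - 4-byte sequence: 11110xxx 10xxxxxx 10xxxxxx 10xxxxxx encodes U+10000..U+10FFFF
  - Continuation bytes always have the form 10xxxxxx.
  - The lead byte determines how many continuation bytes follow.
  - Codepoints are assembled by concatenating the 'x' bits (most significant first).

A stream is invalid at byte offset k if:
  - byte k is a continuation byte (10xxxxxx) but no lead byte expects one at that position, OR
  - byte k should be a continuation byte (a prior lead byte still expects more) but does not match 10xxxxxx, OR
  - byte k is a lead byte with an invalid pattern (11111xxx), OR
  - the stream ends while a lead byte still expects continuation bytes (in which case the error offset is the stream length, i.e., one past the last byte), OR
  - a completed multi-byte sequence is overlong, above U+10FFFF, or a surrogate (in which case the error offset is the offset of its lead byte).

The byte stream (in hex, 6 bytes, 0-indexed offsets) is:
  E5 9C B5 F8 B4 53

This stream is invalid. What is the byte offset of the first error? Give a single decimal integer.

Byte[0]=E5: 3-byte lead, need 2 cont bytes. acc=0x5
Byte[1]=9C: continuation. acc=(acc<<6)|0x1C=0x15C
Byte[2]=B5: continuation. acc=(acc<<6)|0x35=0x5735
Completed: cp=U+5735 (starts at byte 0)
Byte[3]=F8: INVALID lead byte (not 0xxx/110x/1110/11110)

Answer: 3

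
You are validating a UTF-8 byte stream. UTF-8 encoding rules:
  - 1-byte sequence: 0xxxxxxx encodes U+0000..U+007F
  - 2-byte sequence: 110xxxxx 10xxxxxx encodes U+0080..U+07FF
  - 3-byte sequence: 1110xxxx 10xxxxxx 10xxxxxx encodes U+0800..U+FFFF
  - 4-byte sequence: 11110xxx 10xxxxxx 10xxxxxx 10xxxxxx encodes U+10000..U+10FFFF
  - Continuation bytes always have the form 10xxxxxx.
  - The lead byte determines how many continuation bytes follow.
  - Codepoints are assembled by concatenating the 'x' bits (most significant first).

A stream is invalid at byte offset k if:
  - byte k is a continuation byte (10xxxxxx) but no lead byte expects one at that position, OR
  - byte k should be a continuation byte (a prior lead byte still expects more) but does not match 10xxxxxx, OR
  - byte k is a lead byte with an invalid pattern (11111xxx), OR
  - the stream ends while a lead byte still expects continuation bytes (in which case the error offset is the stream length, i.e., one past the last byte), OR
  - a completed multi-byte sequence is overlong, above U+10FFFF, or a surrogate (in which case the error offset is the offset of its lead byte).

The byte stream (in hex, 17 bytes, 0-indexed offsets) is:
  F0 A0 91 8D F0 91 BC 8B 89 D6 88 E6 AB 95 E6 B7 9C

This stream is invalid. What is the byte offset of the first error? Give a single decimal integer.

Answer: 8

Derivation:
Byte[0]=F0: 4-byte lead, need 3 cont bytes. acc=0x0
Byte[1]=A0: continuation. acc=(acc<<6)|0x20=0x20
Byte[2]=91: continuation. acc=(acc<<6)|0x11=0x811
Byte[3]=8D: continuation. acc=(acc<<6)|0x0D=0x2044D
Completed: cp=U+2044D (starts at byte 0)
Byte[4]=F0: 4-byte lead, need 3 cont bytes. acc=0x0
Byte[5]=91: continuation. acc=(acc<<6)|0x11=0x11
Byte[6]=BC: continuation. acc=(acc<<6)|0x3C=0x47C
Byte[7]=8B: continuation. acc=(acc<<6)|0x0B=0x11F0B
Completed: cp=U+11F0B (starts at byte 4)
Byte[8]=89: INVALID lead byte (not 0xxx/110x/1110/11110)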